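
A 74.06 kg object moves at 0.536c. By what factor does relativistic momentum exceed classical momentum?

p_rel = γmv, p_class = mv
Ratio = γ = 1/√(1 - 0.536²) = 1.185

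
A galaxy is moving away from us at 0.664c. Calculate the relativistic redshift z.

β = 0.664
(1+β)/(1-β) = 1.664/0.336 = 4.952
√(4.952) = 2.225
z = 2.225 - 1 = 1.225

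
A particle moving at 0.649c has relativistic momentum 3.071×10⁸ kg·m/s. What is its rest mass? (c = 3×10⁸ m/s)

γ = 1/√(1 - 0.649²) = 1.314
v = 0.649 × 3×10⁸ = 1.947×10⁸ m/s
m = p/(γv) = 3.071×10⁸/(1.314 × 1.947×10⁸) = 1.200 kg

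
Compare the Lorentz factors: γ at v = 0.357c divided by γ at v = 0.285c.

γ₁ = 1/√(1 - 0.357²) = 1.0705
γ₂ = 1/√(1 - 0.285²) = 1.0433
γ₁/γ₂ = 1.0705/1.0433 = 1.026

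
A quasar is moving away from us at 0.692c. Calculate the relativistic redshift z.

β = 0.692
(1+β)/(1-β) = 1.692/0.308 = 5.494
√(5.494) = 2.344
z = 2.344 - 1 = 1.344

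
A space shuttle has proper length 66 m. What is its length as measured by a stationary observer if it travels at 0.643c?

Proper length L₀ = 66 m
γ = 1/√(1 - 0.643²) = 1.3057
L = L₀/γ = 66/1.3057 = 50.55 m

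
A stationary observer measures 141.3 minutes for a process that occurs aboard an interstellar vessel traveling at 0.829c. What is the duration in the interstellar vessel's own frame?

Dilated time Δt = 141.3 minutes
γ = 1/√(1 - 0.829²) = 1.7881
Δt₀ = Δt/γ = 141.3/1.7881 = 79.02 minutes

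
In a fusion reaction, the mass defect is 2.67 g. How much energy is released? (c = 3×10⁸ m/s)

Convert mass defect: Δm = 2.67 g = 0.00267 kg
E = Δm·c² = 0.00267 × (3×10⁸)²
= 0.00267 × 9×10¹⁶ = 2.403×10¹⁴ J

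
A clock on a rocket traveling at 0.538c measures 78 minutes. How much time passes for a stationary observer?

Proper time Δt₀ = 78 minutes
γ = 1/√(1 - 0.538²) = 1.1863
Δt = γΔt₀ = 1.1863 × 78 = 92.53 minutes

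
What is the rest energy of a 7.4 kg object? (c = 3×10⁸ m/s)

c² = (3×10⁸)² = 9.000×10¹⁶ m²/s²
E₀ = mc² = 7.4 × 9.000×10¹⁶ = 6.660×10¹⁷ J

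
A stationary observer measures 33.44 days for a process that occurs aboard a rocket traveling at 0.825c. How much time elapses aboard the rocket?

Dilated time Δt = 33.44 days
γ = 1/√(1 - 0.825²) = 1.769
Δt₀ = Δt/γ = 33.44/1.769 = 18.90 days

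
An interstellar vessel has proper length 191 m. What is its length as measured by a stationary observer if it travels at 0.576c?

Proper length L₀ = 191 m
γ = 1/√(1 - 0.576²) = 1.2233
L = L₀/γ = 191/1.2233 = 156.1 m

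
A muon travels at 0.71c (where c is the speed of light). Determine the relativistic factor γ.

v/c = 0.71, so (v/c)² = 0.5041
1 - (v/c)² = 0.4959
γ = 1/√(0.4959) = 1.420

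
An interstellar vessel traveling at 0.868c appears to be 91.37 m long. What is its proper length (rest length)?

Contracted length L = 91.37 m
γ = 1/√(1 - 0.868²) = 2.014
L₀ = γL = 2.014 × 91.37 = 184.0 m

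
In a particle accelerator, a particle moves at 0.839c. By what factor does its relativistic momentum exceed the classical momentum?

p_rel = γmv, p_class = mv
Ratio = γ = 1/√(1 - 0.839²)
= 1/√(0.296079) = 1.838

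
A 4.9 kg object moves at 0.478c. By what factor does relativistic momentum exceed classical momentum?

p_rel = γmv, p_class = mv
Ratio = γ = 1/√(1 - 0.478²) = 1.138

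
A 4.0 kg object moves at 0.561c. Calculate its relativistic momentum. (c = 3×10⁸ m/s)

γ = 1/√(1 - 0.561²) = 1.208
v = 0.561 × 3×10⁸ = 1.683×10⁸ m/s
p = γmv = 1.208 × 4.0 × 1.683×10⁸ = 8.132×10⁸ kg·m/s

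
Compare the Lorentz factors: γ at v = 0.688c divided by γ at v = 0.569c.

γ₁ = 1/√(1 - 0.688²) = 1.378
γ₂ = 1/√(1 - 0.569²) = 1.216
γ₁/γ₂ = 1.378/1.216 = 1.133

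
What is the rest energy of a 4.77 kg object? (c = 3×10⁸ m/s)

c² = (3×10⁸)² = 9.000×10¹⁶ m²/s²
E₀ = mc² = 4.77 × 9.000×10¹⁶ = 4.293×10¹⁷ J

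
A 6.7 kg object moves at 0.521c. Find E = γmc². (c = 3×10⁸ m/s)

γ = 1/√(1 - 0.521²) = 1.1716
mc² = 6.7 × (3×10⁸)² = 6.030×10¹⁷ J
E = γmc² = 1.1716 × 6.030×10¹⁷ = 7.065×10¹⁷ J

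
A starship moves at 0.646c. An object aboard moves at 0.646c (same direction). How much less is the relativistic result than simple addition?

Classical: u' + v = 0.646 + 0.646 = 1.292c
Relativistic: u = (0.646 + 0.646)/(1 + 0.417316) = 1.292/1.417316 = 0.9116c
Difference: 1.292 - 0.9116 = 0.3804c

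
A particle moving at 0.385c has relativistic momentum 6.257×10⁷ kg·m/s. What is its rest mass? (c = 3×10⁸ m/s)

γ = 1/√(1 - 0.385²) = 1.0835
v = 0.385 × 3×10⁸ = 1.155×10⁸ m/s
m = p/(γv) = 6.257×10⁷/(1.0835 × 1.155×10⁸) = 0.5000 kg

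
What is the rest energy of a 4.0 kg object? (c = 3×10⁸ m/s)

c² = (3×10⁸)² = 9.000×10¹⁶ m²/s²
E₀ = mc² = 4.0 × 9.000×10¹⁶ = 3.600×10¹⁷ J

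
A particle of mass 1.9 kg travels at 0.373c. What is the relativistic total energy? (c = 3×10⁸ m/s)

γ = 1/√(1 - 0.373²) = 1.078
mc² = 1.9 × (3×10⁸)² = 1.710×10¹⁷ J
E = γmc² = 1.078 × 1.710×10¹⁷ = 1.843×10¹⁷ J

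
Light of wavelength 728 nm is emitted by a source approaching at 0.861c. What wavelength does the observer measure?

β = 0.861
Wavelength Doppler factor = √(0.139/1.861) = √(0.07469) = 0.2733
λ_obs = 728 × 0.2733 = 199.0 nm (blueshift)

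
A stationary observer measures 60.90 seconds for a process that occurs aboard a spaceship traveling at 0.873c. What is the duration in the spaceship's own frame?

Dilated time Δt = 60.90 seconds
γ = 1/√(1 - 0.873²) = 2.0504
Δt₀ = Δt/γ = 60.90/2.0504 = 29.70 seconds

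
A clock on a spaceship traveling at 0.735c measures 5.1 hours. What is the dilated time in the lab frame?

Proper time Δt₀ = 5.1 hours
γ = 1/√(1 - 0.735²) = 1.4748
Δt = γΔt₀ = 1.4748 × 5.1 = 7.521 hours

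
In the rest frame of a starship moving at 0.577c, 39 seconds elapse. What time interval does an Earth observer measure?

Proper time Δt₀ = 39 seconds
γ = 1/√(1 - 0.577²) = 1.2244
Δt = γΔt₀ = 1.2244 × 39 = 47.75 seconds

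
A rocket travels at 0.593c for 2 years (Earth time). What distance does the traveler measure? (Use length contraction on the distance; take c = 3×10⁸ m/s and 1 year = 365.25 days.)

Earth distance: d = v × t = 0.593c × 2 yr = 1.1228×10¹⁶ m
γ = 1.2419
d' = d/γ = 1.1228×10¹⁶/1.2419 = 9.041×10¹⁵ m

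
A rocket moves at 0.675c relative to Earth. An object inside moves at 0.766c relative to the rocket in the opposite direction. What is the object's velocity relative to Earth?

Object's velocity in rocket frame is u' = -0.766c
u = (u' + v)/(1 + u'v/c²) = (v - 0.766)/(1 - 0.766·v/c²)
Numerator: 0.675 - 0.766 = -0.091
Denominator: 1 - 0.51705 = 0.48295
u = -0.091/0.48295 = -0.1884c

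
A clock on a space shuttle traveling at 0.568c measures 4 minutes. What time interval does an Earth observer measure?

Proper time Δt₀ = 4 minutes
γ = 1/√(1 - 0.568²) = 1.215
Δt = γΔt₀ = 1.215 × 4 = 4.860 minutes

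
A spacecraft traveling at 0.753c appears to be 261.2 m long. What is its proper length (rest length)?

Contracted length L = 261.2 m
γ = 1/√(1 - 0.753²) = 1.5197
L₀ = γL = 1.5197 × 261.2 = 396.9 m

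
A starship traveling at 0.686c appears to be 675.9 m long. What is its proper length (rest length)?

Contracted length L = 675.9 m
γ = 1/√(1 - 0.686²) = 1.37438
L₀ = γL = 1.37438 × 675.9 = 928.9 m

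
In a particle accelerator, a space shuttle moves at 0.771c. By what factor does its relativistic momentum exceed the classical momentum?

p_rel = γmv, p_class = mv
Ratio = γ = 1/√(1 - 0.771²)
= 1/√(0.405559) = 1.570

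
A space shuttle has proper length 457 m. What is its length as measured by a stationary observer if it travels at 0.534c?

Proper length L₀ = 457 m
γ = 1/√(1 - 0.534²) = 1.1828
L = L₀/γ = 457/1.1828 = 386.4 m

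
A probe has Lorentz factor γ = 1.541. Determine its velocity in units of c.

From γ = 1/√(1 - v²/c²):
1/γ² = 1/1.541² = 0.42111
v²/c² = 1 - 0.42111 = 0.57889
v/c = √(0.57889) = 0.7608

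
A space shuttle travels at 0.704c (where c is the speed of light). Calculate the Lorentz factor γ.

v/c = 0.704, so (v/c)² = 0.495616
1 - (v/c)² = 0.504384
γ = 1/√(0.504384) = 1.408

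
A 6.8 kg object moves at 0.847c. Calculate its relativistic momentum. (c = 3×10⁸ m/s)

γ = 1/√(1 - 0.847²) = 1.881
v = 0.847 × 3×10⁸ = 2.541×10⁸ m/s
p = γmv = 1.881 × 6.8 × 2.541×10⁸ = 3.250×10⁹ kg·m/s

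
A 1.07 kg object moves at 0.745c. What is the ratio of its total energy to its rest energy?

E = γmc², E₀ = mc²
E/E₀ = γ = 1/√(1 - 0.745²) = 1.499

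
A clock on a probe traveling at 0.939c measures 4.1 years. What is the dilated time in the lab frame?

Proper time Δt₀ = 4.1 years
γ = 1/√(1 - 0.939²) = 2.908
Δt = γΔt₀ = 2.908 × 4.1 = 11.92 years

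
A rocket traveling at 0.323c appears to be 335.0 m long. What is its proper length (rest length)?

Contracted length L = 335.0 m
γ = 1/√(1 - 0.323²) = 1.0566
L₀ = γL = 1.0566 × 335.0 = 354.0 m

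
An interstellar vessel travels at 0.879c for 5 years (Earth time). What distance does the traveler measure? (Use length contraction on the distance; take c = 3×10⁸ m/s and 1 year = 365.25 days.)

Earth distance: d = v × t = 0.879c × 5 yr = 4.161×10¹⁶ m
γ = 2.097
d' = d/γ = 4.161×10¹⁶/2.097 = 1.984×10¹⁶ m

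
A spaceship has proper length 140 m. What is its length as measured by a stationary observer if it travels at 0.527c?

Proper length L₀ = 140 m
γ = 1/√(1 - 0.527²) = 1.1767
L = L₀/γ = 140/1.1767 = 119.0 m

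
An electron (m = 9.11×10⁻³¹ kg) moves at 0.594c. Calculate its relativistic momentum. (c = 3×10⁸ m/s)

γ = 1/√(1 - 0.594²) = 1.243
v = 0.594 × 3×10⁸ = 1.782×10⁸ m/s
p = γmv = 1.243 × 9.11×10⁻³¹ × 1.782×10⁸ = 2.018×10⁻²² kg·m/s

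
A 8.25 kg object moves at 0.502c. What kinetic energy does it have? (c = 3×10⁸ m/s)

γ = 1/√(1 - 0.502²) = 1.1562
γ - 1 = 0.1562
KE = (γ-1)mc² = 0.1562 × 8.25 × (3×10⁸)² = 1.160×10¹⁷ J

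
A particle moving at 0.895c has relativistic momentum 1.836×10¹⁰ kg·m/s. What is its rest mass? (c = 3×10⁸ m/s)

γ = 1/√(1 - 0.895²) = 2.242
v = 0.895 × 3×10⁸ = 2.685×10⁸ m/s
m = p/(γv) = 1.836×10¹⁰/(2.242 × 2.685×10⁸) = 30.50 kg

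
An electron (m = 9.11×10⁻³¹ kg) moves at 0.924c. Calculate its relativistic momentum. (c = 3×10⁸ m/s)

γ = 1/√(1 - 0.924²) = 2.615
v = 0.924 × 3×10⁸ = 2.772×10⁸ m/s
p = γmv = 2.615 × 9.11×10⁻³¹ × 2.772×10⁸ = 6.604×10⁻²² kg·m/s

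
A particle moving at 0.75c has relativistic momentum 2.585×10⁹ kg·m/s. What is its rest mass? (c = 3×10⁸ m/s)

γ = 1/√(1 - 0.75²) = 1.5119
v = 0.75 × 3×10⁸ = 2.250×10⁸ m/s
m = p/(γv) = 2.585×10⁹/(1.5119 × 2.250×10⁸) = 7.599 kg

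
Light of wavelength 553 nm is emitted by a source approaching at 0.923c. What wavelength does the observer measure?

β = 0.923
Wavelength Doppler factor = √(0.077/1.923) = √(0.04004) = 0.2001
λ_obs = 553 × 0.2001 = 110.7 nm (blueshift)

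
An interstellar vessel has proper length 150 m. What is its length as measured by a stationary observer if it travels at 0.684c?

Proper length L₀ = 150 m
γ = 1/√(1 - 0.684²) = 1.371
L = L₀/γ = 150/1.371 = 109.4 m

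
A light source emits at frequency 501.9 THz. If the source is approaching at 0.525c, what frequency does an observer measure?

β = v/c = 0.525
(1+β)/(1-β) = 1.525/0.475 = 3.2105
Doppler factor = √(3.2105) = 1.7918
f_obs = 501.9 × 1.7918 = 899.3 THz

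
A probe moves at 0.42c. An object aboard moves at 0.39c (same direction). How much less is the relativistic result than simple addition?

Classical: u' + v = 0.39 + 0.42 = 0.81c
Relativistic: u = (0.39 + 0.42)/(1 + 0.1638) = 0.81/1.1638 = 0.6960c
Difference: 0.81 - 0.6960 = 0.1140c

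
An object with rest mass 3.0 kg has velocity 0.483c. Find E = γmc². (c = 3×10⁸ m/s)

γ = 1/√(1 - 0.483²) = 1.14205
mc² = 3.0 × (3×10⁸)² = 2.700×10¹⁷ J
E = γmc² = 1.14205 × 2.700×10¹⁷ = 3.084×10¹⁷ J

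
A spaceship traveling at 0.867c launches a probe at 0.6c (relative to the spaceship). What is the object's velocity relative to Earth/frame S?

u = (u' + v)/(1 + u'v/c²)
Numerator: 0.6 + 0.867 = 1.467
Denominator: 1 + 0.5202 = 1.5202
u = 1.467/1.5202 = 0.9650c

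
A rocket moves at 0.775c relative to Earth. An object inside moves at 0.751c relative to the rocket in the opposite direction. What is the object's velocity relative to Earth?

Object's velocity in rocket frame is u' = -0.751c
u = (u' + v)/(1 + u'v/c²) = (v - 0.751)/(1 - 0.751·v/c²)
Numerator: 0.775 - 0.751 = 0.024
Denominator: 1 - 0.582025 = 0.417975
u = 0.024/0.417975 = 0.05742c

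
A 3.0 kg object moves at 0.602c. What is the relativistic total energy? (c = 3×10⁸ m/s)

γ = 1/√(1 - 0.602²) = 1.2524
mc² = 3.0 × (3×10⁸)² = 2.700×10¹⁷ J
E = γmc² = 1.2524 × 2.700×10¹⁷ = 3.381×10¹⁷ J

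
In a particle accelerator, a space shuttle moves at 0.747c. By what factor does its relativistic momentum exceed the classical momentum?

p_rel = γmv, p_class = mv
Ratio = γ = 1/√(1 - 0.747²)
= 1/√(0.441991) = 1.504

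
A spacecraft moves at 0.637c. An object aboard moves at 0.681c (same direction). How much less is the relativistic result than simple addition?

Classical: u' + v = 0.681 + 0.637 = 1.318c
Relativistic: u = (0.681 + 0.637)/(1 + 0.433797) = 1.318/1.433797 = 0.9192c
Difference: 1.318 - 0.9192 = 0.3988c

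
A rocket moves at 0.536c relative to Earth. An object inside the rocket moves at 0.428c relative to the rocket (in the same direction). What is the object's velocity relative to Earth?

u = (u' + v)/(1 + u'v/c²)
Numerator: 0.428 + 0.536 = 0.964
Denominator: 1 + 0.229408 = 1.229408
u = 0.964/1.229408 = 0.7841c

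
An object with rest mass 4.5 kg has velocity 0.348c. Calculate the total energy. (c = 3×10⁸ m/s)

γ = 1/√(1 - 0.348²) = 1.0667
mc² = 4.5 × (3×10⁸)² = 4.050×10¹⁷ J
E = γmc² = 1.0667 × 4.050×10¹⁷ = 4.320×10¹⁷ J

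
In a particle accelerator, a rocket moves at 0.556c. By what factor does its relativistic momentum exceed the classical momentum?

p_rel = γmv, p_class = mv
Ratio = γ = 1/√(1 - 0.556²)
= 1/√(0.690864) = 1.203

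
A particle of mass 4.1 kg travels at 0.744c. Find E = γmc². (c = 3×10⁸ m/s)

γ = 1/√(1 - 0.744²) = 1.4966
mc² = 4.1 × (3×10⁸)² = 3.690×10¹⁷ J
E = γmc² = 1.4966 × 3.690×10¹⁷ = 5.522×10¹⁷ J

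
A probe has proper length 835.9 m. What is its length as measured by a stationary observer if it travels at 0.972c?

Proper length L₀ = 835.9 m
γ = 1/√(1 - 0.972²) = 4.256
L = L₀/γ = 835.9/4.256 = 196.4 m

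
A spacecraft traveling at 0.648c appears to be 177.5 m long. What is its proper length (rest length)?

Contracted length L = 177.5 m
γ = 1/√(1 - 0.648²) = 1.312956
L₀ = γL = 1.312956 × 177.5 = 233.0 m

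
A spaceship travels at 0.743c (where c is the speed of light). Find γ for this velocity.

v/c = 0.743, so (v/c)² = 0.552049
1 - (v/c)² = 0.447951
γ = 1/√(0.447951) = 1.494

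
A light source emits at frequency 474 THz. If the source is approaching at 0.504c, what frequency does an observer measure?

β = v/c = 0.504
(1+β)/(1-β) = 1.504/0.496 = 3.032
Doppler factor = √(3.032) = 1.7413
f_obs = 474 × 1.7413 = 825.4 THz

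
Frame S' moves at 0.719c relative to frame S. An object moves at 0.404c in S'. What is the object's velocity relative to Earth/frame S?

u = (u' + v)/(1 + u'v/c²)
Numerator: 0.404 + 0.719 = 1.123
Denominator: 1 + 0.290476 = 1.290476
u = 1.123/1.290476 = 0.8702c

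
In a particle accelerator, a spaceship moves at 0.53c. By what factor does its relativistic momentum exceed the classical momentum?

p_rel = γmv, p_class = mv
Ratio = γ = 1/√(1 - 0.53²)
= 1/√(0.7191) = 1.179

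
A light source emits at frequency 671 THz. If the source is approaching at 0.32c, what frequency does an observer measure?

β = v/c = 0.32
(1+β)/(1-β) = 1.32/0.68 = 1.9412
Doppler factor = √(1.9412) = 1.3933
f_obs = 671 × 1.3933 = 934.9 THz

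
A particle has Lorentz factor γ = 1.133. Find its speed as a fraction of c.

From γ = 1/√(1 - v²/c²):
1/γ² = 1/1.133² = 0.7790
v²/c² = 1 - 0.7790 = 0.2210
v/c = √(0.2210) = 0.4701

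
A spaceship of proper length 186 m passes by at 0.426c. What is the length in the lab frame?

Proper length L₀ = 186 m
γ = 1/√(1 - 0.426²) = 1.105
L = L₀/γ = 186/1.105 = 168.3 m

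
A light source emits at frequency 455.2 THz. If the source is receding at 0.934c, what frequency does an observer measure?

β = v/c = 0.934
(1-β)/(1+β) = 0.066/1.934 = 0.034126
Doppler factor = √(0.034126) = 0.18473
f_obs = 455.2 × 0.18473 = 84.09 THz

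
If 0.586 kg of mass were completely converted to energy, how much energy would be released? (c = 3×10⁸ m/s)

Using E = mc²:
c² = (3×10⁸)² = 9×10¹⁶ m²/s²
E = 0.586 × 9×10¹⁶ = 5.274×10¹⁶ J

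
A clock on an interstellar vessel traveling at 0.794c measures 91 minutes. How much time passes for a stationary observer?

Proper time Δt₀ = 91 minutes
γ = 1/√(1 - 0.794²) = 1.645
Δt = γΔt₀ = 1.645 × 91 = 149.7 minutes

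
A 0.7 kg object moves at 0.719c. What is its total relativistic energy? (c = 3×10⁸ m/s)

γ = 1/√(1 - 0.719²) = 1.43883
mc² = 0.7 × (3×10⁸)² = 6.300×10¹⁶ J
E = γmc² = 1.43883 × 6.300×10¹⁶ = 9.065×10¹⁶ J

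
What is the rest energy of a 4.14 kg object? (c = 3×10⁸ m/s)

c² = (3×10⁸)² = 9.000×10¹⁶ m²/s²
E₀ = mc² = 4.14 × 9.000×10¹⁶ = 3.726×10¹⁷ J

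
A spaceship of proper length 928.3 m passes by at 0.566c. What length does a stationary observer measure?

Proper length L₀ = 928.3 m
γ = 1/√(1 - 0.566²) = 1.213
L = L₀/γ = 928.3/1.213 = 765.3 m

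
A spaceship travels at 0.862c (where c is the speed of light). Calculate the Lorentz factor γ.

v/c = 0.862, so (v/c)² = 0.743044
1 - (v/c)² = 0.256956
γ = 1/√(0.256956) = 1.973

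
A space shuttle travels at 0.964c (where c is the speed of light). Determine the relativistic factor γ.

v/c = 0.964, so (v/c)² = 0.929296
1 - (v/c)² = 0.070704
γ = 1/√(0.070704) = 3.761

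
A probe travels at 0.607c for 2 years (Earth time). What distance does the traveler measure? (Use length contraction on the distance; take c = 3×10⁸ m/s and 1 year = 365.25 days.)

Earth distance: d = v × t = 0.607c × 2 yr = 1.149×10¹⁶ m
γ = 1.258
d' = d/γ = 1.149×10¹⁶/1.258 = 9.134×10¹⁵ m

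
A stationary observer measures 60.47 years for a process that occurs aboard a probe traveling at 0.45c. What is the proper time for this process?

Dilated time Δt = 60.47 years
γ = 1/√(1 - 0.45²) = 1.1198
Δt₀ = Δt/γ = 60.47/1.1198 = 54.00 years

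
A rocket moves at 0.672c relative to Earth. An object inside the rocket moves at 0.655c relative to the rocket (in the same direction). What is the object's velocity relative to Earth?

u = (u' + v)/(1 + u'v/c²)
Numerator: 0.655 + 0.672 = 1.327
Denominator: 1 + 0.44016 = 1.44016
u = 1.327/1.44016 = 0.9214c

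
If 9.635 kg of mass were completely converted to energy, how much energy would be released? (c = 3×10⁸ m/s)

Using E = mc²:
c² = (3×10⁸)² = 9×10¹⁶ m²/s²
E = 9.635 × 9×10¹⁶ = 8.672×10¹⁷ J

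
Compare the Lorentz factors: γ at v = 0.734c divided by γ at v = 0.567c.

γ₁ = 1/√(1 - 0.734²) = 1.472
γ₂ = 1/√(1 - 0.567²) = 1.214
γ₁/γ₂ = 1.472/1.214 = 1.213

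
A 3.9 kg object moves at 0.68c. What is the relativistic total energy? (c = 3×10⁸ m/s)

γ = 1/√(1 - 0.68²) = 1.3639
mc² = 3.9 × (3×10⁸)² = 3.510×10¹⁷ J
E = γmc² = 1.3639 × 3.510×10¹⁷ = 4.787×10¹⁷ J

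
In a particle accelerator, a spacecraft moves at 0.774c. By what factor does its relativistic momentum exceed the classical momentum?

p_rel = γmv, p_class = mv
Ratio = γ = 1/√(1 - 0.774²)
= 1/√(0.400924) = 1.579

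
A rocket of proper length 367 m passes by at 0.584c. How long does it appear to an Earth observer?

Proper length L₀ = 367 m
γ = 1/√(1 - 0.584²) = 1.232
L = L₀/γ = 367/1.232 = 297.9 m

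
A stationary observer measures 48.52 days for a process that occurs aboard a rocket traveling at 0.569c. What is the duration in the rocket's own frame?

Dilated time Δt = 48.52 days
γ = 1/√(1 - 0.569²) = 1.216
Δt₀ = Δt/γ = 48.52/1.216 = 39.90 days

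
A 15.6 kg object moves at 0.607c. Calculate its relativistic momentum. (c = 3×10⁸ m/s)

γ = 1/√(1 - 0.607²) = 1.2583
v = 0.607 × 3×10⁸ = 1.821×10⁸ m/s
p = γmv = 1.2583 × 15.6 × 1.821×10⁸ = 3.575×10⁹ kg·m/s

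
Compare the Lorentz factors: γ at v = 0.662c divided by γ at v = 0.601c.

γ₁ = 1/√(1 - 0.662²) = 1.334
γ₂ = 1/√(1 - 0.601²) = 1.251
γ₁/γ₂ = 1.334/1.251 = 1.066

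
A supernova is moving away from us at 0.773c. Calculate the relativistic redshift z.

β = 0.773
(1+β)/(1-β) = 1.773/0.227 = 7.811
√(7.811) = 2.795
z = 2.795 - 1 = 1.795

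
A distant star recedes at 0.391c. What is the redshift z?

β = 0.391
(1+β)/(1-β) = 1.391/0.609 = 2.284
√(2.284) = 1.5113
z = 1.5113 - 1 = 0.5113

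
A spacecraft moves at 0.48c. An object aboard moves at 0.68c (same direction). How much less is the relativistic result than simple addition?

Classical: u' + v = 0.68 + 0.48 = 1.16c
Relativistic: u = (0.68 + 0.48)/(1 + 0.3264) = 1.16/1.3264 = 0.8745c
Difference: 1.16 - 0.8745 = 0.2855c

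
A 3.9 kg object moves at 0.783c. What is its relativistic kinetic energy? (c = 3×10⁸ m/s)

γ = 1/√(1 - 0.783²) = 1.6077
γ - 1 = 0.6077
KE = (γ-1)mc² = 0.6077 × 3.9 × (3×10⁸)² = 2.133×10¹⁷ J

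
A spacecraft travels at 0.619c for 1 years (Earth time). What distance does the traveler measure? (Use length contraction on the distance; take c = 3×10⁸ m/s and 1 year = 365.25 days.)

Earth distance: d = v × t = 0.619c × 1 yr = 5.860×10¹⁵ m
γ = 1.273
d' = d/γ = 5.860×10¹⁵/1.273 = 4.603×10¹⁵ m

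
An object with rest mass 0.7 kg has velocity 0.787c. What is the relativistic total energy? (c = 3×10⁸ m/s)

γ = 1/√(1 - 0.787²) = 1.621
mc² = 0.7 × (3×10⁸)² = 6.300×10¹⁶ J
E = γmc² = 1.621 × 6.300×10¹⁶ = 1.021×10¹⁷ J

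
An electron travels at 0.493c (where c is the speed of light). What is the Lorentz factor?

v/c = 0.493, so (v/c)² = 0.243049
1 - (v/c)² = 0.756951
γ = 1/√(0.756951) = 1.149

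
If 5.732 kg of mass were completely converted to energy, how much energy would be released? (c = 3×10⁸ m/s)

Using E = mc²:
c² = (3×10⁸)² = 9×10¹⁶ m²/s²
E = 5.732 × 9×10¹⁶ = 5.159×10¹⁷ J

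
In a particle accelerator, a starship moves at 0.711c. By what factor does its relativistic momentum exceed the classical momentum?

p_rel = γmv, p_class = mv
Ratio = γ = 1/√(1 - 0.711²)
= 1/√(0.494479) = 1.422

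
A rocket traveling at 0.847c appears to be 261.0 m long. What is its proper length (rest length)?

Contracted length L = 261.0 m
γ = 1/√(1 - 0.847²) = 1.8811
L₀ = γL = 1.8811 × 261.0 = 491.0 m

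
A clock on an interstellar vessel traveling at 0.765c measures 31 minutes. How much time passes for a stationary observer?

Proper time Δt₀ = 31 minutes
γ = 1/√(1 - 0.765²) = 1.5527
Δt = γΔt₀ = 1.5527 × 31 = 48.13 minutes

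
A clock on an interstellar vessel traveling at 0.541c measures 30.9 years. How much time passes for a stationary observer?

Proper time Δt₀ = 30.9 years
γ = 1/√(1 - 0.541²) = 1.189
Δt = γΔt₀ = 1.189 × 30.9 = 36.74 years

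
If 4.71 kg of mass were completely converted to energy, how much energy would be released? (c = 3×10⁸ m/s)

Using E = mc²:
c² = (3×10⁸)² = 9×10¹⁶ m²/s²
E = 4.71 × 9×10¹⁶ = 4.239×10¹⁷ J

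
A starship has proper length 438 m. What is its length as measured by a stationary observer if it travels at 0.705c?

Proper length L₀ = 438 m
γ = 1/√(1 - 0.705²) = 1.410
L = L₀/γ = 438/1.410 = 310.6 m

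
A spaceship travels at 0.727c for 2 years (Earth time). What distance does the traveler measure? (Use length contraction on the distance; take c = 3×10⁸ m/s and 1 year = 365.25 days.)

Earth distance: d = v × t = 0.727c × 2 yr = 1.37654×10¹⁶ m
γ = 1.45637
d' = d/γ = 1.37654×10¹⁶/1.45637 = 9.452×10¹⁵ m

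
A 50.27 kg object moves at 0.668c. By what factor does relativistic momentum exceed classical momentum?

p_rel = γmv, p_class = mv
Ratio = γ = 1/√(1 - 0.668²) = 1.344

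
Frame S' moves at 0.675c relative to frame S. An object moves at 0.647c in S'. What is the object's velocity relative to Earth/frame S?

u = (u' + v)/(1 + u'v/c²)
Numerator: 0.647 + 0.675 = 1.322
Denominator: 1 + 0.436725 = 1.436725
u = 1.322/1.436725 = 0.9201c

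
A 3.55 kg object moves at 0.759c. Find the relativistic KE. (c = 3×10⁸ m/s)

γ = 1/√(1 - 0.759²) = 1.5359
γ - 1 = 0.5359
KE = (γ-1)mc² = 0.5359 × 3.55 × (3×10⁸)² = 1.712×10¹⁷ J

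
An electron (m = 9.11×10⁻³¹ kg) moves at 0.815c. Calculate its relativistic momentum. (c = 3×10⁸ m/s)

γ = 1/√(1 - 0.815²) = 1.726
v = 0.815 × 3×10⁸ = 2.445×10⁸ m/s
p = γmv = 1.726 × 9.11×10⁻³¹ × 2.445×10⁸ = 3.844×10⁻²² kg·m/s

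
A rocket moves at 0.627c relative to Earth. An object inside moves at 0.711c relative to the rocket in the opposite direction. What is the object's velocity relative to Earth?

Object's velocity in rocket frame is u' = -0.711c
u = (u' + v)/(1 + u'v/c²) = (v - 0.711)/(1 - 0.711·v/c²)
Numerator: 0.627 - 0.711 = -0.084
Denominator: 1 - 0.445797 = 0.554203
u = -0.084/0.554203 = -0.1516c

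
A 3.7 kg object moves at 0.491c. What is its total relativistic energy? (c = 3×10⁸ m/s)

γ = 1/√(1 - 0.491²) = 1.147895
mc² = 3.7 × (3×10⁸)² = 3.330×10¹⁷ J
E = γmc² = 1.147895 × 3.330×10¹⁷ = 3.822×10¹⁷ J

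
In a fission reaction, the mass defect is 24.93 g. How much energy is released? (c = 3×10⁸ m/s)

Convert mass defect: Δm = 24.93 g = 0.02493 kg
E = Δm·c² = 0.02493 × (3×10⁸)²
= 0.02493 × 9×10¹⁶ = 2.244×10¹⁵ J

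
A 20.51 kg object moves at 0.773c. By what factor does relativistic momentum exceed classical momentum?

p_rel = γmv, p_class = mv
Ratio = γ = 1/√(1 - 0.773²) = 1.576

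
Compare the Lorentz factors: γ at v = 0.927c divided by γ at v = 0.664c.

γ₁ = 1/√(1 - 0.927²) = 2.666
γ₂ = 1/√(1 - 0.664²) = 1.337
γ₁/γ₂ = 2.666/1.337 = 1.994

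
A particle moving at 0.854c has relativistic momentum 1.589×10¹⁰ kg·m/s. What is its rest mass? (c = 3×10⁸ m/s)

γ = 1/√(1 - 0.854²) = 1.922
v = 0.854 × 3×10⁸ = 2.562×10⁸ m/s
m = p/(γv) = 1.589×10¹⁰/(1.922 × 2.562×10⁸) = 32.27 kg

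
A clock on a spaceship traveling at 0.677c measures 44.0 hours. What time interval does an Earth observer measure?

Proper time Δt₀ = 44.0 hours
γ = 1/√(1 - 0.677²) = 1.3587
Δt = γΔt₀ = 1.3587 × 44.0 = 59.78 hours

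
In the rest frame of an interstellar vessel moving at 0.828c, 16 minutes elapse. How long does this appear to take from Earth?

Proper time Δt₀ = 16 minutes
γ = 1/√(1 - 0.828²) = 1.783
Δt = γΔt₀ = 1.783 × 16 = 28.53 minutes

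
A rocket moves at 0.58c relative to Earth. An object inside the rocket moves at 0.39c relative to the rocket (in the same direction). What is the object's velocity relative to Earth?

u = (u' + v)/(1 + u'v/c²)
Numerator: 0.39 + 0.58 = 0.97
Denominator: 1 + 0.2262 = 1.2262
u = 0.97/1.2262 = 0.7911c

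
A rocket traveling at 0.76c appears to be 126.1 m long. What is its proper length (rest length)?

Contracted length L = 126.1 m
γ = 1/√(1 - 0.76²) = 1.5386
L₀ = γL = 1.5386 × 126.1 = 194.0 m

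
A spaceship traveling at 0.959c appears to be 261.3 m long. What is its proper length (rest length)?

Contracted length L = 261.3 m
γ = 1/√(1 - 0.959²) = 3.5285
L₀ = γL = 3.5285 × 261.3 = 922.0 m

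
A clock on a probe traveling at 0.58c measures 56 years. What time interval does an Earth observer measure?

Proper time Δt₀ = 56 years
γ = 1/√(1 - 0.58²) = 1.22757
Δt = γΔt₀ = 1.22757 × 56 = 68.74 years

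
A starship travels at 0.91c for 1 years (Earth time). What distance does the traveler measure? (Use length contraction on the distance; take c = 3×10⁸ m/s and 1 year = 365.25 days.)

Earth distance: d = v × t = 0.91c × 1 yr = 8.615×10¹⁵ m
γ = 2.412
d' = d/γ = 8.615×10¹⁵/2.412 = 3.572×10¹⁵ m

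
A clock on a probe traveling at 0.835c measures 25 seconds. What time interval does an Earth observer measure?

Proper time Δt₀ = 25 seconds
γ = 1/√(1 - 0.835²) = 1.817
Δt = γΔt₀ = 1.817 × 25 = 45.43 seconds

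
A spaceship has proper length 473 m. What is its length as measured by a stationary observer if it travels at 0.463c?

Proper length L₀ = 473 m
γ = 1/√(1 - 0.463²) = 1.12821
L = L₀/γ = 473/1.12821 = 419.2 m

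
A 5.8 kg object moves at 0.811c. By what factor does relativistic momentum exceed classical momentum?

p_rel = γmv, p_class = mv
Ratio = γ = 1/√(1 - 0.811²) = 1.709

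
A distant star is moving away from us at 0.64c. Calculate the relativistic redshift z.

β = 0.64
(1+β)/(1-β) = 1.64/0.36 = 4.556
√(4.556) = 2.134
z = 2.134 - 1 = 1.134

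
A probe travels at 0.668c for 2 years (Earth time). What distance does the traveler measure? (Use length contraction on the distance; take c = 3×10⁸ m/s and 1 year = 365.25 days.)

Earth distance: d = v × t = 0.668c × 2 yr = 1.265×10¹⁶ m
γ = 1.344
d' = d/γ = 1.265×10¹⁶/1.344 = 9.412×10¹⁵ m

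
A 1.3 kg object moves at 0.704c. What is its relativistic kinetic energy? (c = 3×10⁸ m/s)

γ = 1/√(1 - 0.704²) = 1.40805
γ - 1 = 0.40805
KE = (γ-1)mc² = 0.40805 × 1.3 × (3×10⁸)² = 4.774×10¹⁶ J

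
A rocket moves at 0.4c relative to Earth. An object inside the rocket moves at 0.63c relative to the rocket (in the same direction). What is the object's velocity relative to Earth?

u = (u' + v)/(1 + u'v/c²)
Numerator: 0.63 + 0.4 = 1.03
Denominator: 1 + 0.252 = 1.252
u = 1.03/1.252 = 0.8227c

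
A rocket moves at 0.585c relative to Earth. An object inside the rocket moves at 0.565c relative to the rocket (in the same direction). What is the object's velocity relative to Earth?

u = (u' + v)/(1 + u'v/c²)
Numerator: 0.565 + 0.585 = 1.15
Denominator: 1 + 0.330525 = 1.330525
u = 1.15/1.330525 = 0.8643c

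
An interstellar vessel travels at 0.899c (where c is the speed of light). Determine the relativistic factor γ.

v/c = 0.899, so (v/c)² = 0.808201
1 - (v/c)² = 0.191799
γ = 1/√(0.191799) = 2.283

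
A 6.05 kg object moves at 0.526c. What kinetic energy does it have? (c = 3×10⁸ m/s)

γ = 1/√(1 - 0.526²) = 1.1758
γ - 1 = 0.1758
KE = (γ-1)mc² = 0.1758 × 6.05 × (3×10⁸)² = 9.572×10¹⁶ J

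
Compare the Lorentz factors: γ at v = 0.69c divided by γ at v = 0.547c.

γ₁ = 1/√(1 - 0.69²) = 1.3816
γ₂ = 1/√(1 - 0.547²) = 1.1946
γ₁/γ₂ = 1.3816/1.1946 = 1.157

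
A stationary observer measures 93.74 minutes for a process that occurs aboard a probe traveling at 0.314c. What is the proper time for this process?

Dilated time Δt = 93.74 minutes
γ = 1/√(1 - 0.314²) = 1.0533
Δt₀ = Δt/γ = 93.74/1.0533 = 89.00 minutes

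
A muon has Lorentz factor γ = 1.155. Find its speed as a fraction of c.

From γ = 1/√(1 - v²/c²):
1/γ² = 1/1.155² = 0.7496
v²/c² = 1 - 0.7496 = 0.2504
v/c = √(0.2504) = 0.5004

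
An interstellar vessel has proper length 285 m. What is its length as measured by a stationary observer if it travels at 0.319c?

Proper length L₀ = 285 m
γ = 1/√(1 - 0.319²) = 1.055
L = L₀/γ = 285/1.055 = 270.1 m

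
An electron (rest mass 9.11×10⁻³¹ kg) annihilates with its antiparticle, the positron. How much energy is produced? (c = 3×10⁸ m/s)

Both particles have the same rest mass, so total mass = 2m
E = 2m·c² = 2 × 9.11×10⁻³¹ × (3×10⁸)²
= 2 × 9.11×10⁻³¹ × 9×10¹⁶
= 1.640×10⁻¹³ J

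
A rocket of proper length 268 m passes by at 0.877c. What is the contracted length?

Proper length L₀ = 268 m
γ = 1/√(1 - 0.877²) = 2.081
L = L₀/γ = 268/2.081 = 128.8 m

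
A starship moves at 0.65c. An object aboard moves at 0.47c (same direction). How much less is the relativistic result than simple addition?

Classical: u' + v = 0.47 + 0.65 = 1.12c
Relativistic: u = (0.47 + 0.65)/(1 + 0.3055) = 1.12/1.3055 = 0.8579c
Difference: 1.12 - 0.8579 = 0.2621c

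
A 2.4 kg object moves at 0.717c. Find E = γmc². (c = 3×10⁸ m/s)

γ = 1/√(1 - 0.717²) = 1.4346
mc² = 2.4 × (3×10⁸)² = 2.160×10¹⁷ J
E = γmc² = 1.4346 × 2.160×10¹⁷ = 3.099×10¹⁷ J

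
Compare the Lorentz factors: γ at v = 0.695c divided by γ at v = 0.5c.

γ₁ = 1/√(1 - 0.695²) = 1.391
γ₂ = 1/√(1 - 0.5²) = 1.155
γ₁/γ₂ = 1.391/1.155 = 1.204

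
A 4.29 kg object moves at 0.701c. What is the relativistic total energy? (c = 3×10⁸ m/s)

γ = 1/√(1 - 0.701²) = 1.4022
mc² = 4.29 × (3×10⁸)² = 3.861×10¹⁷ J
E = γmc² = 1.4022 × 3.861×10¹⁷ = 5.414×10¹⁷ J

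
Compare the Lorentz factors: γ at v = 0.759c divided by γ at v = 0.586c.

γ₁ = 1/√(1 - 0.759²) = 1.536
γ₂ = 1/√(1 - 0.586²) = 1.234
γ₁/γ₂ = 1.536/1.234 = 1.245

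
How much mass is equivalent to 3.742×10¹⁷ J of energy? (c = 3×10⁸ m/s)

From E = mc², we get m = E/c²
c² = (3×10⁸)² = 9×10¹⁶ m²/s²
m = 3.742×10¹⁷ / 9×10¹⁶ = 4.158 kg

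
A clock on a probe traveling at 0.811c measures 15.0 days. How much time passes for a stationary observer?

Proper time Δt₀ = 15.0 days
γ = 1/√(1 - 0.811²) = 1.709
Δt = γΔt₀ = 1.709 × 15.0 = 25.64 days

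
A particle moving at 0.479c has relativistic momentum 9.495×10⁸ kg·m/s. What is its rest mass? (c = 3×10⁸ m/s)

γ = 1/√(1 - 0.479²) = 1.1392
v = 0.479 × 3×10⁸ = 1.437×10⁸ m/s
m = p/(γv) = 9.495×10⁸/(1.1392 × 1.437×10⁸) = 5.800 kg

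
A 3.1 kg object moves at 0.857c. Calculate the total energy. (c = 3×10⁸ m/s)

γ = 1/√(1 - 0.857²) = 1.9406
mc² = 3.1 × (3×10⁸)² = 2.790×10¹⁷ J
E = γmc² = 1.9406 × 2.790×10¹⁷ = 5.414×10¹⁷ J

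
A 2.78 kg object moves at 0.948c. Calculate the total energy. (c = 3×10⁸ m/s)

γ = 1/√(1 - 0.948²) = 3.142
mc² = 2.78 × (3×10⁸)² = 2.502×10¹⁷ J
E = γmc² = 3.142 × 2.502×10¹⁷ = 7.861×10¹⁷ J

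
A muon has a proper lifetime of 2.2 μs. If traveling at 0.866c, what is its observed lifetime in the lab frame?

Proper lifetime τ₀ = 2.2 μs
γ = 1/√(1 - 0.866²) = 2.000
τ = γτ₀ = 2.000 × 2.2 μs = 4.400 μs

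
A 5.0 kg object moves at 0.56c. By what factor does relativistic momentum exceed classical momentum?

p_rel = γmv, p_class = mv
Ratio = γ = 1/√(1 - 0.56²) = 1.207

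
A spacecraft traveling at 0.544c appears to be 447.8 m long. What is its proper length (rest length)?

Contracted length L = 447.8 m
γ = 1/√(1 - 0.544²) = 1.1918
L₀ = γL = 1.1918 × 447.8 = 533.7 m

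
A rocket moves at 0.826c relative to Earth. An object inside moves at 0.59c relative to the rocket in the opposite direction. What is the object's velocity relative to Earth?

Object's velocity in rocket frame is u' = -0.59c
u = (u' + v)/(1 + u'v/c²) = (v - 0.59)/(1 - 0.59·v/c²)
Numerator: 0.826 - 0.59 = 0.236
Denominator: 1 - 0.48734 = 0.51266
u = 0.236/0.51266 = 0.4603c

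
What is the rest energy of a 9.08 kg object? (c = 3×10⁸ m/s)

c² = (3×10⁸)² = 9.000×10¹⁶ m²/s²
E₀ = mc² = 9.08 × 9.000×10¹⁶ = 8.172×10¹⁷ J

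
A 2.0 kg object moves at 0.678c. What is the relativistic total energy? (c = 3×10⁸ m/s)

γ = 1/√(1 - 0.678²) = 1.3604
mc² = 2.0 × (3×10⁸)² = 1.800×10¹⁷ J
E = γmc² = 1.3604 × 1.800×10¹⁷ = 2.449×10¹⁷ J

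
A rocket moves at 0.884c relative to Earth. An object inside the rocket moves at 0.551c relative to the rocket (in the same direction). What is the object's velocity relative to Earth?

u = (u' + v)/(1 + u'v/c²)
Numerator: 0.551 + 0.884 = 1.435
Denominator: 1 + 0.487084 = 1.487084
u = 1.435/1.487084 = 0.9650c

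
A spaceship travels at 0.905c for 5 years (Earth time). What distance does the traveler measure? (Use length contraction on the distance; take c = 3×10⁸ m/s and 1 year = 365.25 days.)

Earth distance: d = v × t = 0.905c × 5 yr = 4.284×10¹⁶ m
γ = 2.351
d' = d/γ = 4.284×10¹⁶/2.351 = 1.822×10¹⁶ m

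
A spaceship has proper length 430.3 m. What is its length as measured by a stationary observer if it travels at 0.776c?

Proper length L₀ = 430.3 m
γ = 1/√(1 - 0.776²) = 1.5855
L = L₀/γ = 430.3/1.5855 = 271.4 m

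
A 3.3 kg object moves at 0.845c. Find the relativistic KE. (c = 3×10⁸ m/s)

γ = 1/√(1 - 0.845²) = 1.870
γ - 1 = 0.8700
KE = (γ-1)mc² = 0.8700 × 3.3 × (3×10⁸)² = 2.584×10¹⁷ J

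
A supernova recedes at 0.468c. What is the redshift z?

β = 0.468
(1+β)/(1-β) = 1.468/0.532 = 2.7594
√(2.7594) = 1.6611
z = 1.6611 - 1 = 0.6611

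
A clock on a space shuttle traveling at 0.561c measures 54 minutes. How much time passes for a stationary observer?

Proper time Δt₀ = 54 minutes
γ = 1/√(1 - 0.561²) = 1.208
Δt = γΔt₀ = 1.208 × 54 = 65.23 minutes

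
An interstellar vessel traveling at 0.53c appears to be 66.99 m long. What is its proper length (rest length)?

Contracted length L = 66.99 m
γ = 1/√(1 - 0.53²) = 1.17925
L₀ = γL = 1.17925 × 66.99 = 79.00 m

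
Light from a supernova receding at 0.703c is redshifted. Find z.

β = 0.703
(1+β)/(1-β) = 1.703/0.297 = 5.734
√(5.734) = 2.395
z = 2.395 - 1 = 1.395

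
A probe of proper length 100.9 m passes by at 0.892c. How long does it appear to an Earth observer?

Proper length L₀ = 100.9 m
γ = 1/√(1 - 0.892²) = 2.212
L = L₀/γ = 100.9/2.212 = 45.61 m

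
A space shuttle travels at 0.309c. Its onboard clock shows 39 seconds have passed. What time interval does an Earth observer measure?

Proper time Δt₀ = 39 seconds
γ = 1/√(1 - 0.309²) = 1.0515
Δt = γΔt₀ = 1.0515 × 39 = 41.01 seconds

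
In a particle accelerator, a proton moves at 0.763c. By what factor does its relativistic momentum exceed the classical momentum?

p_rel = γmv, p_class = mv
Ratio = γ = 1/√(1 - 0.763²)
= 1/√(0.417831) = 1.547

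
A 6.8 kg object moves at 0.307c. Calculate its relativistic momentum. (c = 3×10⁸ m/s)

γ = 1/√(1 - 0.307²) = 1.05074
v = 0.307 × 3×10⁸ = 9.210×10⁷ m/s
p = γmv = 1.05074 × 6.8 × 9.210×10⁷ = 6.581×10⁸ kg·m/s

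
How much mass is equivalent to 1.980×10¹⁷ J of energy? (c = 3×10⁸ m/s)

From E = mc², we get m = E/c²
c² = (3×10⁸)² = 9×10¹⁶ m²/s²
m = 1.980×10¹⁷ / 9×10¹⁶ = 2.200 kg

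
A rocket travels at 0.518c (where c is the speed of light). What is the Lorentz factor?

v/c = 0.518, so (v/c)² = 0.268324
1 - (v/c)² = 0.731676
γ = 1/√(0.731676) = 1.169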